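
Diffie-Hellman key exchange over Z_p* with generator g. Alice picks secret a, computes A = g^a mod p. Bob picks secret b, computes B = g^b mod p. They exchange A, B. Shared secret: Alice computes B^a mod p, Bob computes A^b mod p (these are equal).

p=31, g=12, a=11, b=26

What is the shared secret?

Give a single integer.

Answer: 19

Derivation:
A = 12^11 mod 31  (bits of 11 = 1011)
  bit 0 = 1: r = r^2 * 12 mod 31 = 1^2 * 12 = 1*12 = 12
  bit 1 = 0: r = r^2 mod 31 = 12^2 = 20
  bit 2 = 1: r = r^2 * 12 mod 31 = 20^2 * 12 = 28*12 = 26
  bit 3 = 1: r = r^2 * 12 mod 31 = 26^2 * 12 = 25*12 = 21
  -> A = 21
B = 12^26 mod 31  (bits of 26 = 11010)
  bit 0 = 1: r = r^2 * 12 mod 31 = 1^2 * 12 = 1*12 = 12
  bit 1 = 1: r = r^2 * 12 mod 31 = 12^2 * 12 = 20*12 = 23
  bit 2 = 0: r = r^2 mod 31 = 23^2 = 2
  bit 3 = 1: r = r^2 * 12 mod 31 = 2^2 * 12 = 4*12 = 17
  bit 4 = 0: r = r^2 mod 31 = 17^2 = 10
  -> B = 10
s = B^a = 10^11 mod 31  (bits of 11 = 1011)
  bit 0 = 1: r = r^2 * 10 mod 31 = 1^2 * 10 = 1*10 = 10
  bit 1 = 0: r = r^2 mod 31 = 10^2 = 7
  bit 2 = 1: r = r^2 * 10 mod 31 = 7^2 * 10 = 18*10 = 25
  bit 3 = 1: r = r^2 * 10 mod 31 = 25^2 * 10 = 5*10 = 19
  -> s = B^a = 19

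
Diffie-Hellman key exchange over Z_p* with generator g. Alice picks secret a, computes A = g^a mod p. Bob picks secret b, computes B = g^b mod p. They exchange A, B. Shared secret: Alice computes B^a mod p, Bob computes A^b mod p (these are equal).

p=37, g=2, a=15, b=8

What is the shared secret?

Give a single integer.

Answer: 26

Derivation:
A = 2^15 mod 37  (bits of 15 = 1111)
  bit 0 = 1: r = r^2 * 2 mod 37 = 1^2 * 2 = 1*2 = 2
  bit 1 = 1: r = r^2 * 2 mod 37 = 2^2 * 2 = 4*2 = 8
  bit 2 = 1: r = r^2 * 2 mod 37 = 8^2 * 2 = 27*2 = 17
  bit 3 = 1: r = r^2 * 2 mod 37 = 17^2 * 2 = 30*2 = 23
  -> A = 23
B = 2^8 mod 37  (bits of 8 = 1000)
  bit 0 = 1: r = r^2 * 2 mod 37 = 1^2 * 2 = 1*2 = 2
  bit 1 = 0: r = r^2 mod 37 = 2^2 = 4
  bit 2 = 0: r = r^2 mod 37 = 4^2 = 16
  bit 3 = 0: r = r^2 mod 37 = 16^2 = 34
  -> B = 34
s = B^a = 34^15 mod 37  (bits of 15 = 1111)
  bit 0 = 1: r = r^2 * 34 mod 37 = 1^2 * 34 = 1*34 = 34
  bit 1 = 1: r = r^2 * 34 mod 37 = 34^2 * 34 = 9*34 = 10
  bit 2 = 1: r = r^2 * 34 mod 37 = 10^2 * 34 = 26*34 = 33
  bit 3 = 1: r = r^2 * 34 mod 37 = 33^2 * 34 = 16*34 = 26
  -> s = B^a = 26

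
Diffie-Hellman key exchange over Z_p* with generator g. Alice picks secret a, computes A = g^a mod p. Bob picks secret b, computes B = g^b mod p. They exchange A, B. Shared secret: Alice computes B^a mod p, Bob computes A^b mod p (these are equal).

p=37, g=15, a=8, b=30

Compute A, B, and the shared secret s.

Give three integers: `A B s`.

A = 15^8 mod 37  (bits of 8 = 1000)
  bit 0 = 1: r = r^2 * 15 mod 37 = 1^2 * 15 = 1*15 = 15
  bit 1 = 0: r = r^2 mod 37 = 15^2 = 3
  bit 2 = 0: r = r^2 mod 37 = 3^2 = 9
  bit 3 = 0: r = r^2 mod 37 = 9^2 = 7
  -> A = 7
B = 15^30 mod 37  (bits of 30 = 11110)
  bit 0 = 1: r = r^2 * 15 mod 37 = 1^2 * 15 = 1*15 = 15
  bit 1 = 1: r = r^2 * 15 mod 37 = 15^2 * 15 = 3*15 = 8
  bit 2 = 1: r = r^2 * 15 mod 37 = 8^2 * 15 = 27*15 = 35
  bit 3 = 1: r = r^2 * 15 mod 37 = 35^2 * 15 = 4*15 = 23
  bit 4 = 0: r = r^2 mod 37 = 23^2 = 11
  -> B = 11
s = B^a = 11^8 mod 37  (bits of 8 = 1000)
  bit 0 = 1: r = r^2 * 11 mod 37 = 1^2 * 11 = 1*11 = 11
  bit 1 = 0: r = r^2 mod 37 = 11^2 = 10
  bit 2 = 0: r = r^2 mod 37 = 10^2 = 26
  bit 3 = 0: r = r^2 mod 37 = 26^2 = 10
  -> s = B^a = 10

Answer: 7 11 10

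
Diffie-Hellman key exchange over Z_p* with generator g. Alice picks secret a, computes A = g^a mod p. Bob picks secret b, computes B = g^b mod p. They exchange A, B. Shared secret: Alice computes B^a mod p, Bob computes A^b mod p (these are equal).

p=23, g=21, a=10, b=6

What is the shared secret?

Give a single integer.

Answer: 9

Derivation:
A = 21^10 mod 23  (bits of 10 = 1010)
  bit 0 = 1: r = r^2 * 21 mod 23 = 1^2 * 21 = 1*21 = 21
  bit 1 = 0: r = r^2 mod 23 = 21^2 = 4
  bit 2 = 1: r = r^2 * 21 mod 23 = 4^2 * 21 = 16*21 = 14
  bit 3 = 0: r = r^2 mod 23 = 14^2 = 12
  -> A = 12
B = 21^6 mod 23  (bits of 6 = 110)
  bit 0 = 1: r = r^2 * 21 mod 23 = 1^2 * 21 = 1*21 = 21
  bit 1 = 1: r = r^2 * 21 mod 23 = 21^2 * 21 = 4*21 = 15
  bit 2 = 0: r = r^2 mod 23 = 15^2 = 18
  -> B = 18
s = B^a = 18^10 mod 23  (bits of 10 = 1010)
  bit 0 = 1: r = r^2 * 18 mod 23 = 1^2 * 18 = 1*18 = 18
  bit 1 = 0: r = r^2 mod 23 = 18^2 = 2
  bit 2 = 1: r = r^2 * 18 mod 23 = 2^2 * 18 = 4*18 = 3
  bit 3 = 0: r = r^2 mod 23 = 3^2 = 9
  -> s = B^a = 9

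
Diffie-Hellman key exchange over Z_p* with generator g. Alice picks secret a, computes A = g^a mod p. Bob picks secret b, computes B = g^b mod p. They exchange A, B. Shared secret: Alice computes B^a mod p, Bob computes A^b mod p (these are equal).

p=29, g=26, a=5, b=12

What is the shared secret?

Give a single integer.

Answer: 23

Derivation:
A = 26^5 mod 29  (bits of 5 = 101)
  bit 0 = 1: r = r^2 * 26 mod 29 = 1^2 * 26 = 1*26 = 26
  bit 1 = 0: r = r^2 mod 29 = 26^2 = 9
  bit 2 = 1: r = r^2 * 26 mod 29 = 9^2 * 26 = 23*26 = 18
  -> A = 18
B = 26^12 mod 29  (bits of 12 = 1100)
  bit 0 = 1: r = r^2 * 26 mod 29 = 1^2 * 26 = 1*26 = 26
  bit 1 = 1: r = r^2 * 26 mod 29 = 26^2 * 26 = 9*26 = 2
  bit 2 = 0: r = r^2 mod 29 = 2^2 = 4
  bit 3 = 0: r = r^2 mod 29 = 4^2 = 16
  -> B = 16
s = B^a = 16^5 mod 29  (bits of 5 = 101)
  bit 0 = 1: r = r^2 * 16 mod 29 = 1^2 * 16 = 1*16 = 16
  bit 1 = 0: r = r^2 mod 29 = 16^2 = 24
  bit 2 = 1: r = r^2 * 16 mod 29 = 24^2 * 16 = 25*16 = 23
  -> s = B^a = 23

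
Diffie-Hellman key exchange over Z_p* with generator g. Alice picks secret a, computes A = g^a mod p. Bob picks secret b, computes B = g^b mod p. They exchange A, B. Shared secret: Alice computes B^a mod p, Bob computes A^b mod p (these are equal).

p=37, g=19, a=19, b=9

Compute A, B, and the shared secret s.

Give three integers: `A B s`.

Answer: 18 6 31

Derivation:
A = 19^19 mod 37  (bits of 19 = 10011)
  bit 0 = 1: r = r^2 * 19 mod 37 = 1^2 * 19 = 1*19 = 19
  bit 1 = 0: r = r^2 mod 37 = 19^2 = 28
  bit 2 = 0: r = r^2 mod 37 = 28^2 = 7
  bit 3 = 1: r = r^2 * 19 mod 37 = 7^2 * 19 = 12*19 = 6
  bit 4 = 1: r = r^2 * 19 mod 37 = 6^2 * 19 = 36*19 = 18
  -> A = 18
B = 19^9 mod 37  (bits of 9 = 1001)
  bit 0 = 1: r = r^2 * 19 mod 37 = 1^2 * 19 = 1*19 = 19
  bit 1 = 0: r = r^2 mod 37 = 19^2 = 28
  bit 2 = 0: r = r^2 mod 37 = 28^2 = 7
  bit 3 = 1: r = r^2 * 19 mod 37 = 7^2 * 19 = 12*19 = 6
  -> B = 6
s = B^a = 6^19 mod 37  (bits of 19 = 10011)
  bit 0 = 1: r = r^2 * 6 mod 37 = 1^2 * 6 = 1*6 = 6
  bit 1 = 0: r = r^2 mod 37 = 6^2 = 36
  bit 2 = 0: r = r^2 mod 37 = 36^2 = 1
  bit 3 = 1: r = r^2 * 6 mod 37 = 1^2 * 6 = 1*6 = 6
  bit 4 = 1: r = r^2 * 6 mod 37 = 6^2 * 6 = 36*6 = 31
  -> s = B^a = 31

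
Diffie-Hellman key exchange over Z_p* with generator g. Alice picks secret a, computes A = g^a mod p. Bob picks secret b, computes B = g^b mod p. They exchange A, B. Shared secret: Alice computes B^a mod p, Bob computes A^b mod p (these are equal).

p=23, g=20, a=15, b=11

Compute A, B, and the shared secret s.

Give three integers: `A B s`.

Answer: 11 22 22

Derivation:
A = 20^15 mod 23  (bits of 15 = 1111)
  bit 0 = 1: r = r^2 * 20 mod 23 = 1^2 * 20 = 1*20 = 20
  bit 1 = 1: r = r^2 * 20 mod 23 = 20^2 * 20 = 9*20 = 19
  bit 2 = 1: r = r^2 * 20 mod 23 = 19^2 * 20 = 16*20 = 21
  bit 3 = 1: r = r^2 * 20 mod 23 = 21^2 * 20 = 4*20 = 11
  -> A = 11
B = 20^11 mod 23  (bits of 11 = 1011)
  bit 0 = 1: r = r^2 * 20 mod 23 = 1^2 * 20 = 1*20 = 20
  bit 1 = 0: r = r^2 mod 23 = 20^2 = 9
  bit 2 = 1: r = r^2 * 20 mod 23 = 9^2 * 20 = 12*20 = 10
  bit 3 = 1: r = r^2 * 20 mod 23 = 10^2 * 20 = 8*20 = 22
  -> B = 22
s = B^a = 22^15 mod 23  (bits of 15 = 1111)
  bit 0 = 1: r = r^2 * 22 mod 23 = 1^2 * 22 = 1*22 = 22
  bit 1 = 1: r = r^2 * 22 mod 23 = 22^2 * 22 = 1*22 = 22
  bit 2 = 1: r = r^2 * 22 mod 23 = 22^2 * 22 = 1*22 = 22
  bit 3 = 1: r = r^2 * 22 mod 23 = 22^2 * 22 = 1*22 = 22
  -> s = B^a = 22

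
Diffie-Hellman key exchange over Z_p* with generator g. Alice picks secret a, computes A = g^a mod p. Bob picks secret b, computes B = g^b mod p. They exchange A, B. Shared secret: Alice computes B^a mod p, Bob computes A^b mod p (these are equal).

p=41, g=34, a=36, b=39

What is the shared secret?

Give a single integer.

Answer: 23

Derivation:
A = 34^36 mod 41  (bits of 36 = 100100)
  bit 0 = 1: r = r^2 * 34 mod 41 = 1^2 * 34 = 1*34 = 34
  bit 1 = 0: r = r^2 mod 41 = 34^2 = 8
  bit 2 = 0: r = r^2 mod 41 = 8^2 = 23
  bit 3 = 1: r = r^2 * 34 mod 41 = 23^2 * 34 = 37*34 = 28
  bit 4 = 0: r = r^2 mod 41 = 28^2 = 5
  bit 5 = 0: r = r^2 mod 41 = 5^2 = 25
  -> A = 25
B = 34^39 mod 41  (bits of 39 = 100111)
  bit 0 = 1: r = r^2 * 34 mod 41 = 1^2 * 34 = 1*34 = 34
  bit 1 = 0: r = r^2 mod 41 = 34^2 = 8
  bit 2 = 0: r = r^2 mod 41 = 8^2 = 23
  bit 3 = 1: r = r^2 * 34 mod 41 = 23^2 * 34 = 37*34 = 28
  bit 4 = 1: r = r^2 * 34 mod 41 = 28^2 * 34 = 5*34 = 6
  bit 5 = 1: r = r^2 * 34 mod 41 = 6^2 * 34 = 36*34 = 35
  -> B = 35
s = B^a = 35^36 mod 41  (bits of 36 = 100100)
  bit 0 = 1: r = r^2 * 35 mod 41 = 1^2 * 35 = 1*35 = 35
  bit 1 = 0: r = r^2 mod 41 = 35^2 = 36
  bit 2 = 0: r = r^2 mod 41 = 36^2 = 25
  bit 3 = 1: r = r^2 * 35 mod 41 = 25^2 * 35 = 10*35 = 22
  bit 4 = 0: r = r^2 mod 41 = 22^2 = 33
  bit 5 = 0: r = r^2 mod 41 = 33^2 = 23
  -> s = B^a = 23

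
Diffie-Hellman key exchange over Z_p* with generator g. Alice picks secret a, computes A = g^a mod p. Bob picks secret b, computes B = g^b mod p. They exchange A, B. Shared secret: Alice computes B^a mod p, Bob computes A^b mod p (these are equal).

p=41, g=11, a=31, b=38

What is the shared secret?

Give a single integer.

Answer: 21

Derivation:
A = 11^31 mod 41  (bits of 31 = 11111)
  bit 0 = 1: r = r^2 * 11 mod 41 = 1^2 * 11 = 1*11 = 11
  bit 1 = 1: r = r^2 * 11 mod 41 = 11^2 * 11 = 39*11 = 19
  bit 2 = 1: r = r^2 * 11 mod 41 = 19^2 * 11 = 33*11 = 35
  bit 3 = 1: r = r^2 * 11 mod 41 = 35^2 * 11 = 36*11 = 27
  bit 4 = 1: r = r^2 * 11 mod 41 = 27^2 * 11 = 32*11 = 24
  -> A = 24
B = 11^38 mod 41  (bits of 38 = 100110)
  bit 0 = 1: r = r^2 * 11 mod 41 = 1^2 * 11 = 1*11 = 11
  bit 1 = 0: r = r^2 mod 41 = 11^2 = 39
  bit 2 = 0: r = r^2 mod 41 = 39^2 = 4
  bit 3 = 1: r = r^2 * 11 mod 41 = 4^2 * 11 = 16*11 = 12
  bit 4 = 1: r = r^2 * 11 mod 41 = 12^2 * 11 = 21*11 = 26
  bit 5 = 0: r = r^2 mod 41 = 26^2 = 20
  -> B = 20
s = B^a = 20^31 mod 41  (bits of 31 = 11111)
  bit 0 = 1: r = r^2 * 20 mod 41 = 1^2 * 20 = 1*20 = 20
  bit 1 = 1: r = r^2 * 20 mod 41 = 20^2 * 20 = 31*20 = 5
  bit 2 = 1: r = r^2 * 20 mod 41 = 5^2 * 20 = 25*20 = 8
  bit 3 = 1: r = r^2 * 20 mod 41 = 8^2 * 20 = 23*20 = 9
  bit 4 = 1: r = r^2 * 20 mod 41 = 9^2 * 20 = 40*20 = 21
  -> s = B^a = 21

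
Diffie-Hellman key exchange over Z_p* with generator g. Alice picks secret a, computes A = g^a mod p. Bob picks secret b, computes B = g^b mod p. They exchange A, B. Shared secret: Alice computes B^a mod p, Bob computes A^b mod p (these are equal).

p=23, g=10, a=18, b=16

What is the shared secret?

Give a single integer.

Answer: 8

Derivation:
A = 10^18 mod 23  (bits of 18 = 10010)
  bit 0 = 1: r = r^2 * 10 mod 23 = 1^2 * 10 = 1*10 = 10
  bit 1 = 0: r = r^2 mod 23 = 10^2 = 8
  bit 2 = 0: r = r^2 mod 23 = 8^2 = 18
  bit 3 = 1: r = r^2 * 10 mod 23 = 18^2 * 10 = 2*10 = 20
  bit 4 = 0: r = r^2 mod 23 = 20^2 = 9
  -> A = 9
B = 10^16 mod 23  (bits of 16 = 10000)
  bit 0 = 1: r = r^2 * 10 mod 23 = 1^2 * 10 = 1*10 = 10
  bit 1 = 0: r = r^2 mod 23 = 10^2 = 8
  bit 2 = 0: r = r^2 mod 23 = 8^2 = 18
  bit 3 = 0: r = r^2 mod 23 = 18^2 = 2
  bit 4 = 0: r = r^2 mod 23 = 2^2 = 4
  -> B = 4
s = B^a = 4^18 mod 23  (bits of 18 = 10010)
  bit 0 = 1: r = r^2 * 4 mod 23 = 1^2 * 4 = 1*4 = 4
  bit 1 = 0: r = r^2 mod 23 = 4^2 = 16
  bit 2 = 0: r = r^2 mod 23 = 16^2 = 3
  bit 3 = 1: r = r^2 * 4 mod 23 = 3^2 * 4 = 9*4 = 13
  bit 4 = 0: r = r^2 mod 23 = 13^2 = 8
  -> s = B^a = 8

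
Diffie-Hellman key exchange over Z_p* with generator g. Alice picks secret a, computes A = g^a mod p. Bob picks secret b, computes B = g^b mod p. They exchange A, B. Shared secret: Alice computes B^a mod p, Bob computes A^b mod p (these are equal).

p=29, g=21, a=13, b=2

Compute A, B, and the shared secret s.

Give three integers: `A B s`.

Answer: 11 6 5

Derivation:
A = 21^13 mod 29  (bits of 13 = 1101)
  bit 0 = 1: r = r^2 * 21 mod 29 = 1^2 * 21 = 1*21 = 21
  bit 1 = 1: r = r^2 * 21 mod 29 = 21^2 * 21 = 6*21 = 10
  bit 2 = 0: r = r^2 mod 29 = 10^2 = 13
  bit 3 = 1: r = r^2 * 21 mod 29 = 13^2 * 21 = 24*21 = 11
  -> A = 11
B = 21^2 mod 29  (bits of 2 = 10)
  bit 0 = 1: r = r^2 * 21 mod 29 = 1^2 * 21 = 1*21 = 21
  bit 1 = 0: r = r^2 mod 29 = 21^2 = 6
  -> B = 6
s = B^a = 6^13 mod 29  (bits of 13 = 1101)
  bit 0 = 1: r = r^2 * 6 mod 29 = 1^2 * 6 = 1*6 = 6
  bit 1 = 1: r = r^2 * 6 mod 29 = 6^2 * 6 = 7*6 = 13
  bit 2 = 0: r = r^2 mod 29 = 13^2 = 24
  bit 3 = 1: r = r^2 * 6 mod 29 = 24^2 * 6 = 25*6 = 5
  -> s = B^a = 5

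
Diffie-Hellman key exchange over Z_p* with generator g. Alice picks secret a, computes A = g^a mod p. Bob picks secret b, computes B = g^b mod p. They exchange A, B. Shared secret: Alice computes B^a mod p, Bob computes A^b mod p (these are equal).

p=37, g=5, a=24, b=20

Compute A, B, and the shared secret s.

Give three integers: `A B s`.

A = 5^24 mod 37  (bits of 24 = 11000)
  bit 0 = 1: r = r^2 * 5 mod 37 = 1^2 * 5 = 1*5 = 5
  bit 1 = 1: r = r^2 * 5 mod 37 = 5^2 * 5 = 25*5 = 14
  bit 2 = 0: r = r^2 mod 37 = 14^2 = 11
  bit 3 = 0: r = r^2 mod 37 = 11^2 = 10
  bit 4 = 0: r = r^2 mod 37 = 10^2 = 26
  -> A = 26
B = 5^20 mod 37  (bits of 20 = 10100)
  bit 0 = 1: r = r^2 * 5 mod 37 = 1^2 * 5 = 1*5 = 5
  bit 1 = 0: r = r^2 mod 37 = 5^2 = 25
  bit 2 = 1: r = r^2 * 5 mod 37 = 25^2 * 5 = 33*5 = 17
  bit 3 = 0: r = r^2 mod 37 = 17^2 = 30
  bit 4 = 0: r = r^2 mod 37 = 30^2 = 12
  -> B = 12
s = B^a = 12^24 mod 37  (bits of 24 = 11000)
  bit 0 = 1: r = r^2 * 12 mod 37 = 1^2 * 12 = 1*12 = 12
  bit 1 = 1: r = r^2 * 12 mod 37 = 12^2 * 12 = 33*12 = 26
  bit 2 = 0: r = r^2 mod 37 = 26^2 = 10
  bit 3 = 0: r = r^2 mod 37 = 10^2 = 26
  bit 4 = 0: r = r^2 mod 37 = 26^2 = 10
  -> s = B^a = 10

Answer: 26 12 10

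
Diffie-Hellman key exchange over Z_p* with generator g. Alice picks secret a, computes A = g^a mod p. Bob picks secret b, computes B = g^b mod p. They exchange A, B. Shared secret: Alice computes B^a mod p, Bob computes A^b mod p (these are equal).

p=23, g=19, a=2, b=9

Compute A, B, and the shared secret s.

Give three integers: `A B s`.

Answer: 16 10 8

Derivation:
A = 19^2 mod 23  (bits of 2 = 10)
  bit 0 = 1: r = r^2 * 19 mod 23 = 1^2 * 19 = 1*19 = 19
  bit 1 = 0: r = r^2 mod 23 = 19^2 = 16
  -> A = 16
B = 19^9 mod 23  (bits of 9 = 1001)
  bit 0 = 1: r = r^2 * 19 mod 23 = 1^2 * 19 = 1*19 = 19
  bit 1 = 0: r = r^2 mod 23 = 19^2 = 16
  bit 2 = 0: r = r^2 mod 23 = 16^2 = 3
  bit 3 = 1: r = r^2 * 19 mod 23 = 3^2 * 19 = 9*19 = 10
  -> B = 10
s = B^a = 10^2 mod 23  (bits of 2 = 10)
  bit 0 = 1: r = r^2 * 10 mod 23 = 1^2 * 10 = 1*10 = 10
  bit 1 = 0: r = r^2 mod 23 = 10^2 = 8
  -> s = B^a = 8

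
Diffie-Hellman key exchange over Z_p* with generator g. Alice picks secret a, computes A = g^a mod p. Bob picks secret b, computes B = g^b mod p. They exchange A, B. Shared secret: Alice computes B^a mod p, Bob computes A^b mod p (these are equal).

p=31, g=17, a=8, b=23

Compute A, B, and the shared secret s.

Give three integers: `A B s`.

A = 17^8 mod 31  (bits of 8 = 1000)
  bit 0 = 1: r = r^2 * 17 mod 31 = 1^2 * 17 = 1*17 = 17
  bit 1 = 0: r = r^2 mod 31 = 17^2 = 10
  bit 2 = 0: r = r^2 mod 31 = 10^2 = 7
  bit 3 = 0: r = r^2 mod 31 = 7^2 = 18
  -> A = 18
B = 17^23 mod 31  (bits of 23 = 10111)
  bit 0 = 1: r = r^2 * 17 mod 31 = 1^2 * 17 = 1*17 = 17
  bit 1 = 0: r = r^2 mod 31 = 17^2 = 10
  bit 2 = 1: r = r^2 * 17 mod 31 = 10^2 * 17 = 7*17 = 26
  bit 3 = 1: r = r^2 * 17 mod 31 = 26^2 * 17 = 25*17 = 22
  bit 4 = 1: r = r^2 * 17 mod 31 = 22^2 * 17 = 19*17 = 13
  -> B = 13
s = B^a = 13^8 mod 31  (bits of 8 = 1000)
  bit 0 = 1: r = r^2 * 13 mod 31 = 1^2 * 13 = 1*13 = 13
  bit 1 = 0: r = r^2 mod 31 = 13^2 = 14
  bit 2 = 0: r = r^2 mod 31 = 14^2 = 10
  bit 3 = 0: r = r^2 mod 31 = 10^2 = 7
  -> s = B^a = 7

Answer: 18 13 7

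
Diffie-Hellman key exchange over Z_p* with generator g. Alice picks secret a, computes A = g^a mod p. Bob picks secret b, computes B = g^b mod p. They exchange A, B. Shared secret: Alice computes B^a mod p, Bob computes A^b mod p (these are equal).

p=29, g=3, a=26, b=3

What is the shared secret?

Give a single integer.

A = 3^26 mod 29  (bits of 26 = 11010)
  bit 0 = 1: r = r^2 * 3 mod 29 = 1^2 * 3 = 1*3 = 3
  bit 1 = 1: r = r^2 * 3 mod 29 = 3^2 * 3 = 9*3 = 27
  bit 2 = 0: r = r^2 mod 29 = 27^2 = 4
  bit 3 = 1: r = r^2 * 3 mod 29 = 4^2 * 3 = 16*3 = 19
  bit 4 = 0: r = r^2 mod 29 = 19^2 = 13
  -> A = 13
B = 3^3 mod 29  (bits of 3 = 11)
  bit 0 = 1: r = r^2 * 3 mod 29 = 1^2 * 3 = 1*3 = 3
  bit 1 = 1: r = r^2 * 3 mod 29 = 3^2 * 3 = 9*3 = 27
  -> B = 27
s = B^a = 27^26 mod 29  (bits of 26 = 11010)
  bit 0 = 1: r = r^2 * 27 mod 29 = 1^2 * 27 = 1*27 = 27
  bit 1 = 1: r = r^2 * 27 mod 29 = 27^2 * 27 = 4*27 = 21
  bit 2 = 0: r = r^2 mod 29 = 21^2 = 6
  bit 3 = 1: r = r^2 * 27 mod 29 = 6^2 * 27 = 7*27 = 15
  bit 4 = 0: r = r^2 mod 29 = 15^2 = 22
  -> s = B^a = 22

Answer: 22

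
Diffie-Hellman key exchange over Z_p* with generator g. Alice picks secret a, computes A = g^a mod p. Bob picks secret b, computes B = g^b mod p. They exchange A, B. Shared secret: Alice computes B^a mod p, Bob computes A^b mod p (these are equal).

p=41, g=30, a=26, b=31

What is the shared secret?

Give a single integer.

A = 30^26 mod 41  (bits of 26 = 11010)
  bit 0 = 1: r = r^2 * 30 mod 41 = 1^2 * 30 = 1*30 = 30
  bit 1 = 1: r = r^2 * 30 mod 41 = 30^2 * 30 = 39*30 = 22
  bit 2 = 0: r = r^2 mod 41 = 22^2 = 33
  bit 3 = 1: r = r^2 * 30 mod 41 = 33^2 * 30 = 23*30 = 34
  bit 4 = 0: r = r^2 mod 41 = 34^2 = 8
  -> A = 8
B = 30^31 mod 41  (bits of 31 = 11111)
  bit 0 = 1: r = r^2 * 30 mod 41 = 1^2 * 30 = 1*30 = 30
  bit 1 = 1: r = r^2 * 30 mod 41 = 30^2 * 30 = 39*30 = 22
  bit 2 = 1: r = r^2 * 30 mod 41 = 22^2 * 30 = 33*30 = 6
  bit 3 = 1: r = r^2 * 30 mod 41 = 6^2 * 30 = 36*30 = 14
  bit 4 = 1: r = r^2 * 30 mod 41 = 14^2 * 30 = 32*30 = 17
  -> B = 17
s = B^a = 17^26 mod 41  (bits of 26 = 11010)
  bit 0 = 1: r = r^2 * 17 mod 41 = 1^2 * 17 = 1*17 = 17
  bit 1 = 1: r = r^2 * 17 mod 41 = 17^2 * 17 = 2*17 = 34
  bit 2 = 0: r = r^2 mod 41 = 34^2 = 8
  bit 3 = 1: r = r^2 * 17 mod 41 = 8^2 * 17 = 23*17 = 22
  bit 4 = 0: r = r^2 mod 41 = 22^2 = 33
  -> s = B^a = 33

Answer: 33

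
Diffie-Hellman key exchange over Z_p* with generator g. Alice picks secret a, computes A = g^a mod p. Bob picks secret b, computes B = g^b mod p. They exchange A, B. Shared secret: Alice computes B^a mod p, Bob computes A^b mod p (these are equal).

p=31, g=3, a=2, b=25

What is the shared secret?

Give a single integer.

A = 3^2 mod 31  (bits of 2 = 10)
  bit 0 = 1: r = r^2 * 3 mod 31 = 1^2 * 3 = 1*3 = 3
  bit 1 = 0: r = r^2 mod 31 = 3^2 = 9
  -> A = 9
B = 3^25 mod 31  (bits of 25 = 11001)
  bit 0 = 1: r = r^2 * 3 mod 31 = 1^2 * 3 = 1*3 = 3
  bit 1 = 1: r = r^2 * 3 mod 31 = 3^2 * 3 = 9*3 = 27
  bit 2 = 0: r = r^2 mod 31 = 27^2 = 16
  bit 3 = 0: r = r^2 mod 31 = 16^2 = 8
  bit 4 = 1: r = r^2 * 3 mod 31 = 8^2 * 3 = 2*3 = 6
  -> B = 6
s = B^a = 6^2 mod 31  (bits of 2 = 10)
  bit 0 = 1: r = r^2 * 6 mod 31 = 1^2 * 6 = 1*6 = 6
  bit 1 = 0: r = r^2 mod 31 = 6^2 = 5
  -> s = B^a = 5

Answer: 5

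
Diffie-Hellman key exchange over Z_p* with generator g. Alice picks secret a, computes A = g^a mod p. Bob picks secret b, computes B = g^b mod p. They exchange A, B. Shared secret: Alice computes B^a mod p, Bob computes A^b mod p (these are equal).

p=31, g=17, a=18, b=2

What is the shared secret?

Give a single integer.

A = 17^18 mod 31  (bits of 18 = 10010)
  bit 0 = 1: r = r^2 * 17 mod 31 = 1^2 * 17 = 1*17 = 17
  bit 1 = 0: r = r^2 mod 31 = 17^2 = 10
  bit 2 = 0: r = r^2 mod 31 = 10^2 = 7
  bit 3 = 1: r = r^2 * 17 mod 31 = 7^2 * 17 = 18*17 = 27
  bit 4 = 0: r = r^2 mod 31 = 27^2 = 16
  -> A = 16
B = 17^2 mod 31  (bits of 2 = 10)
  bit 0 = 1: r = r^2 * 17 mod 31 = 1^2 * 17 = 1*17 = 17
  bit 1 = 0: r = r^2 mod 31 = 17^2 = 10
  -> B = 10
s = B^a = 10^18 mod 31  (bits of 18 = 10010)
  bit 0 = 1: r = r^2 * 10 mod 31 = 1^2 * 10 = 1*10 = 10
  bit 1 = 0: r = r^2 mod 31 = 10^2 = 7
  bit 2 = 0: r = r^2 mod 31 = 7^2 = 18
  bit 3 = 1: r = r^2 * 10 mod 31 = 18^2 * 10 = 14*10 = 16
  bit 4 = 0: r = r^2 mod 31 = 16^2 = 8
  -> s = B^a = 8

Answer: 8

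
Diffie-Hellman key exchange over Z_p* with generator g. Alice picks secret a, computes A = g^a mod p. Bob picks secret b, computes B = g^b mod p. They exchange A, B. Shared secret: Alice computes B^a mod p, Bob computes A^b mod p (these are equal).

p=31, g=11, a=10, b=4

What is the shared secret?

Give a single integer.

Answer: 5

Derivation:
A = 11^10 mod 31  (bits of 10 = 1010)
  bit 0 = 1: r = r^2 * 11 mod 31 = 1^2 * 11 = 1*11 = 11
  bit 1 = 0: r = r^2 mod 31 = 11^2 = 28
  bit 2 = 1: r = r^2 * 11 mod 31 = 28^2 * 11 = 9*11 = 6
  bit 3 = 0: r = r^2 mod 31 = 6^2 = 5
  -> A = 5
B = 11^4 mod 31  (bits of 4 = 100)
  bit 0 = 1: r = r^2 * 11 mod 31 = 1^2 * 11 = 1*11 = 11
  bit 1 = 0: r = r^2 mod 31 = 11^2 = 28
  bit 2 = 0: r = r^2 mod 31 = 28^2 = 9
  -> B = 9
s = B^a = 9^10 mod 31  (bits of 10 = 1010)
  bit 0 = 1: r = r^2 * 9 mod 31 = 1^2 * 9 = 1*9 = 9
  bit 1 = 0: r = r^2 mod 31 = 9^2 = 19
  bit 2 = 1: r = r^2 * 9 mod 31 = 19^2 * 9 = 20*9 = 25
  bit 3 = 0: r = r^2 mod 31 = 25^2 = 5
  -> s = B^a = 5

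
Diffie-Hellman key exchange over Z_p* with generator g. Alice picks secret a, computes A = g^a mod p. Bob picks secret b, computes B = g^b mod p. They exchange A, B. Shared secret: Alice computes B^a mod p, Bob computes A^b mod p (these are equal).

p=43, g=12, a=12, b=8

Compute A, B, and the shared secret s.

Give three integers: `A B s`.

A = 12^12 mod 43  (bits of 12 = 1100)
  bit 0 = 1: r = r^2 * 12 mod 43 = 1^2 * 12 = 1*12 = 12
  bit 1 = 1: r = r^2 * 12 mod 43 = 12^2 * 12 = 15*12 = 8
  bit 2 = 0: r = r^2 mod 43 = 8^2 = 21
  bit 3 = 0: r = r^2 mod 43 = 21^2 = 11
  -> A = 11
B = 12^8 mod 43  (bits of 8 = 1000)
  bit 0 = 1: r = r^2 * 12 mod 43 = 1^2 * 12 = 1*12 = 12
  bit 1 = 0: r = r^2 mod 43 = 12^2 = 15
  bit 2 = 0: r = r^2 mod 43 = 15^2 = 10
  bit 3 = 0: r = r^2 mod 43 = 10^2 = 14
  -> B = 14
s = B^a = 14^12 mod 43  (bits of 12 = 1100)
  bit 0 = 1: r = r^2 * 14 mod 43 = 1^2 * 14 = 1*14 = 14
  bit 1 = 1: r = r^2 * 14 mod 43 = 14^2 * 14 = 24*14 = 35
  bit 2 = 0: r = r^2 mod 43 = 35^2 = 21
  bit 3 = 0: r = r^2 mod 43 = 21^2 = 11
  -> s = B^a = 11

Answer: 11 14 11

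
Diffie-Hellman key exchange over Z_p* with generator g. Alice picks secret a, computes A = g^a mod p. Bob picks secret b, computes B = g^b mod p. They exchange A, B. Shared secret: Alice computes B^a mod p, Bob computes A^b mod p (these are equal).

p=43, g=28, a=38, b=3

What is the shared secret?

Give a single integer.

Answer: 16

Derivation:
A = 28^38 mod 43  (bits of 38 = 100110)
  bit 0 = 1: r = r^2 * 28 mod 43 = 1^2 * 28 = 1*28 = 28
  bit 1 = 0: r = r^2 mod 43 = 28^2 = 10
  bit 2 = 0: r = r^2 mod 43 = 10^2 = 14
  bit 3 = 1: r = r^2 * 28 mod 43 = 14^2 * 28 = 24*28 = 27
  bit 4 = 1: r = r^2 * 28 mod 43 = 27^2 * 28 = 41*28 = 30
  bit 5 = 0: r = r^2 mod 43 = 30^2 = 40
  -> A = 40
B = 28^3 mod 43  (bits of 3 = 11)
  bit 0 = 1: r = r^2 * 28 mod 43 = 1^2 * 28 = 1*28 = 28
  bit 1 = 1: r = r^2 * 28 mod 43 = 28^2 * 28 = 10*28 = 22
  -> B = 22
s = B^a = 22^38 mod 43  (bits of 38 = 100110)
  bit 0 = 1: r = r^2 * 22 mod 43 = 1^2 * 22 = 1*22 = 22
  bit 1 = 0: r = r^2 mod 43 = 22^2 = 11
  bit 2 = 0: r = r^2 mod 43 = 11^2 = 35
  bit 3 = 1: r = r^2 * 22 mod 43 = 35^2 * 22 = 21*22 = 32
  bit 4 = 1: r = r^2 * 22 mod 43 = 32^2 * 22 = 35*22 = 39
  bit 5 = 0: r = r^2 mod 43 = 39^2 = 16
  -> s = B^a = 16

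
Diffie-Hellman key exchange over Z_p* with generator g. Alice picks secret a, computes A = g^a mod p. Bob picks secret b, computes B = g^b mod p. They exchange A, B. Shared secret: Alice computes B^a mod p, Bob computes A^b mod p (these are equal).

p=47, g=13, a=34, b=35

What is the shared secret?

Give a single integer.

A = 13^34 mod 47  (bits of 34 = 100010)
  bit 0 = 1: r = r^2 * 13 mod 47 = 1^2 * 13 = 1*13 = 13
  bit 1 = 0: r = r^2 mod 47 = 13^2 = 28
  bit 2 = 0: r = r^2 mod 47 = 28^2 = 32
  bit 3 = 0: r = r^2 mod 47 = 32^2 = 37
  bit 4 = 1: r = r^2 * 13 mod 47 = 37^2 * 13 = 6*13 = 31
  bit 5 = 0: r = r^2 mod 47 = 31^2 = 21
  -> A = 21
B = 13^35 mod 47  (bits of 35 = 100011)
  bit 0 = 1: r = r^2 * 13 mod 47 = 1^2 * 13 = 1*13 = 13
  bit 1 = 0: r = r^2 mod 47 = 13^2 = 28
  bit 2 = 0: r = r^2 mod 47 = 28^2 = 32
  bit 3 = 0: r = r^2 mod 47 = 32^2 = 37
  bit 4 = 1: r = r^2 * 13 mod 47 = 37^2 * 13 = 6*13 = 31
  bit 5 = 1: r = r^2 * 13 mod 47 = 31^2 * 13 = 21*13 = 38
  -> B = 38
s = B^a = 38^34 mod 47  (bits of 34 = 100010)
  bit 0 = 1: r = r^2 * 38 mod 47 = 1^2 * 38 = 1*38 = 38
  bit 1 = 0: r = r^2 mod 47 = 38^2 = 34
  bit 2 = 0: r = r^2 mod 47 = 34^2 = 28
  bit 3 = 0: r = r^2 mod 47 = 28^2 = 32
  bit 4 = 1: r = r^2 * 38 mod 47 = 32^2 * 38 = 37*38 = 43
  bit 5 = 0: r = r^2 mod 47 = 43^2 = 16
  -> s = B^a = 16

Answer: 16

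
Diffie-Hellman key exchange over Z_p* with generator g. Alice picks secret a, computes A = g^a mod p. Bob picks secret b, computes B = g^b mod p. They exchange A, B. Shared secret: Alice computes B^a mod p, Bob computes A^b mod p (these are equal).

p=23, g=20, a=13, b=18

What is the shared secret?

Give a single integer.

Answer: 4

Derivation:
A = 20^13 mod 23  (bits of 13 = 1101)
  bit 0 = 1: r = r^2 * 20 mod 23 = 1^2 * 20 = 1*20 = 20
  bit 1 = 1: r = r^2 * 20 mod 23 = 20^2 * 20 = 9*20 = 19
  bit 2 = 0: r = r^2 mod 23 = 19^2 = 16
  bit 3 = 1: r = r^2 * 20 mod 23 = 16^2 * 20 = 3*20 = 14
  -> A = 14
B = 20^18 mod 23  (bits of 18 = 10010)
  bit 0 = 1: r = r^2 * 20 mod 23 = 1^2 * 20 = 1*20 = 20
  bit 1 = 0: r = r^2 mod 23 = 20^2 = 9
  bit 2 = 0: r = r^2 mod 23 = 9^2 = 12
  bit 3 = 1: r = r^2 * 20 mod 23 = 12^2 * 20 = 6*20 = 5
  bit 4 = 0: r = r^2 mod 23 = 5^2 = 2
  -> B = 2
s = B^a = 2^13 mod 23  (bits of 13 = 1101)
  bit 0 = 1: r = r^2 * 2 mod 23 = 1^2 * 2 = 1*2 = 2
  bit 1 = 1: r = r^2 * 2 mod 23 = 2^2 * 2 = 4*2 = 8
  bit 2 = 0: r = r^2 mod 23 = 8^2 = 18
  bit 3 = 1: r = r^2 * 2 mod 23 = 18^2 * 2 = 2*2 = 4
  -> s = B^a = 4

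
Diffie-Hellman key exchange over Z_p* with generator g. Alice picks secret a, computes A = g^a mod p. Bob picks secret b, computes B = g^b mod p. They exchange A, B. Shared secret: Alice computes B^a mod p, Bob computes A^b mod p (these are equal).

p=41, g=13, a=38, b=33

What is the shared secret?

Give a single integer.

Answer: 20

Derivation:
A = 13^38 mod 41  (bits of 38 = 100110)
  bit 0 = 1: r = r^2 * 13 mod 41 = 1^2 * 13 = 1*13 = 13
  bit 1 = 0: r = r^2 mod 41 = 13^2 = 5
  bit 2 = 0: r = r^2 mod 41 = 5^2 = 25
  bit 3 = 1: r = r^2 * 13 mod 41 = 25^2 * 13 = 10*13 = 7
  bit 4 = 1: r = r^2 * 13 mod 41 = 7^2 * 13 = 8*13 = 22
  bit 5 = 0: r = r^2 mod 41 = 22^2 = 33
  -> A = 33
B = 13^33 mod 41  (bits of 33 = 100001)
  bit 0 = 1: r = r^2 * 13 mod 41 = 1^2 * 13 = 1*13 = 13
  bit 1 = 0: r = r^2 mod 41 = 13^2 = 5
  bit 2 = 0: r = r^2 mod 41 = 5^2 = 25
  bit 3 = 0: r = r^2 mod 41 = 25^2 = 10
  bit 4 = 0: r = r^2 mod 41 = 10^2 = 18
  bit 5 = 1: r = r^2 * 13 mod 41 = 18^2 * 13 = 37*13 = 30
  -> B = 30
s = B^a = 30^38 mod 41  (bits of 38 = 100110)
  bit 0 = 1: r = r^2 * 30 mod 41 = 1^2 * 30 = 1*30 = 30
  bit 1 = 0: r = r^2 mod 41 = 30^2 = 39
  bit 2 = 0: r = r^2 mod 41 = 39^2 = 4
  bit 3 = 1: r = r^2 * 30 mod 41 = 4^2 * 30 = 16*30 = 29
  bit 4 = 1: r = r^2 * 30 mod 41 = 29^2 * 30 = 21*30 = 15
  bit 5 = 0: r = r^2 mod 41 = 15^2 = 20
  -> s = B^a = 20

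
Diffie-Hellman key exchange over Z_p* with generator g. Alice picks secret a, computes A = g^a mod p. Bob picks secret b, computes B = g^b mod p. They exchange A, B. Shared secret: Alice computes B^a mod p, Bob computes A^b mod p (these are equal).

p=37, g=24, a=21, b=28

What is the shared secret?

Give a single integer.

Answer: 10

Derivation:
A = 24^21 mod 37  (bits of 21 = 10101)
  bit 0 = 1: r = r^2 * 24 mod 37 = 1^2 * 24 = 1*24 = 24
  bit 1 = 0: r = r^2 mod 37 = 24^2 = 21
  bit 2 = 1: r = r^2 * 24 mod 37 = 21^2 * 24 = 34*24 = 2
  bit 3 = 0: r = r^2 mod 37 = 2^2 = 4
  bit 4 = 1: r = r^2 * 24 mod 37 = 4^2 * 24 = 16*24 = 14
  -> A = 14
B = 24^28 mod 37  (bits of 28 = 11100)
  bit 0 = 1: r = r^2 * 24 mod 37 = 1^2 * 24 = 1*24 = 24
  bit 1 = 1: r = r^2 * 24 mod 37 = 24^2 * 24 = 21*24 = 23
  bit 2 = 1: r = r^2 * 24 mod 37 = 23^2 * 24 = 11*24 = 5
  bit 3 = 0: r = r^2 mod 37 = 5^2 = 25
  bit 4 = 0: r = r^2 mod 37 = 25^2 = 33
  -> B = 33
s = B^a = 33^21 mod 37  (bits of 21 = 10101)
  bit 0 = 1: r = r^2 * 33 mod 37 = 1^2 * 33 = 1*33 = 33
  bit 1 = 0: r = r^2 mod 37 = 33^2 = 16
  bit 2 = 1: r = r^2 * 33 mod 37 = 16^2 * 33 = 34*33 = 12
  bit 3 = 0: r = r^2 mod 37 = 12^2 = 33
  bit 4 = 1: r = r^2 * 33 mod 37 = 33^2 * 33 = 16*33 = 10
  -> s = B^a = 10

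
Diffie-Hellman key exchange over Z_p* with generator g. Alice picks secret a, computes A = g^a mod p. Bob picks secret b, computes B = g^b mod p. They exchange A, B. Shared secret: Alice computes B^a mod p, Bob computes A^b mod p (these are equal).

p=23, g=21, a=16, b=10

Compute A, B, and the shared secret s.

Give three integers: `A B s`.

Answer: 9 12 18

Derivation:
A = 21^16 mod 23  (bits of 16 = 10000)
  bit 0 = 1: r = r^2 * 21 mod 23 = 1^2 * 21 = 1*21 = 21
  bit 1 = 0: r = r^2 mod 23 = 21^2 = 4
  bit 2 = 0: r = r^2 mod 23 = 4^2 = 16
  bit 3 = 0: r = r^2 mod 23 = 16^2 = 3
  bit 4 = 0: r = r^2 mod 23 = 3^2 = 9
  -> A = 9
B = 21^10 mod 23  (bits of 10 = 1010)
  bit 0 = 1: r = r^2 * 21 mod 23 = 1^2 * 21 = 1*21 = 21
  bit 1 = 0: r = r^2 mod 23 = 21^2 = 4
  bit 2 = 1: r = r^2 * 21 mod 23 = 4^2 * 21 = 16*21 = 14
  bit 3 = 0: r = r^2 mod 23 = 14^2 = 12
  -> B = 12
s = B^a = 12^16 mod 23  (bits of 16 = 10000)
  bit 0 = 1: r = r^2 * 12 mod 23 = 1^2 * 12 = 1*12 = 12
  bit 1 = 0: r = r^2 mod 23 = 12^2 = 6
  bit 2 = 0: r = r^2 mod 23 = 6^2 = 13
  bit 3 = 0: r = r^2 mod 23 = 13^2 = 8
  bit 4 = 0: r = r^2 mod 23 = 8^2 = 18
  -> s = B^a = 18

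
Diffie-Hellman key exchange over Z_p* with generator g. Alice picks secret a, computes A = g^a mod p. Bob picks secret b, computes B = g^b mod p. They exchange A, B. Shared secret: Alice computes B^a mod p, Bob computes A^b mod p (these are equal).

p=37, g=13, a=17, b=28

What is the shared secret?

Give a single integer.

Answer: 9

Derivation:
A = 13^17 mod 37  (bits of 17 = 10001)
  bit 0 = 1: r = r^2 * 13 mod 37 = 1^2 * 13 = 1*13 = 13
  bit 1 = 0: r = r^2 mod 37 = 13^2 = 21
  bit 2 = 0: r = r^2 mod 37 = 21^2 = 34
  bit 3 = 0: r = r^2 mod 37 = 34^2 = 9
  bit 4 = 1: r = r^2 * 13 mod 37 = 9^2 * 13 = 7*13 = 17
  -> A = 17
B = 13^28 mod 37  (bits of 28 = 11100)
  bit 0 = 1: r = r^2 * 13 mod 37 = 1^2 * 13 = 1*13 = 13
  bit 1 = 1: r = r^2 * 13 mod 37 = 13^2 * 13 = 21*13 = 14
  bit 2 = 1: r = r^2 * 13 mod 37 = 14^2 * 13 = 11*13 = 32
  bit 3 = 0: r = r^2 mod 37 = 32^2 = 25
  bit 4 = 0: r = r^2 mod 37 = 25^2 = 33
  -> B = 33
s = B^a = 33^17 mod 37  (bits of 17 = 10001)
  bit 0 = 1: r = r^2 * 33 mod 37 = 1^2 * 33 = 1*33 = 33
  bit 1 = 0: r = r^2 mod 37 = 33^2 = 16
  bit 2 = 0: r = r^2 mod 37 = 16^2 = 34
  bit 3 = 0: r = r^2 mod 37 = 34^2 = 9
  bit 4 = 1: r = r^2 * 33 mod 37 = 9^2 * 33 = 7*33 = 9
  -> s = B^a = 9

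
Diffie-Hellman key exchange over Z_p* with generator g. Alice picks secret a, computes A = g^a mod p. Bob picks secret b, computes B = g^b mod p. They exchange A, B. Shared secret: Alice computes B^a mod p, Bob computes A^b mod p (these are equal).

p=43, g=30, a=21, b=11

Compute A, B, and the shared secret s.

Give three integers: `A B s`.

Answer: 42 20 42

Derivation:
A = 30^21 mod 43  (bits of 21 = 10101)
  bit 0 = 1: r = r^2 * 30 mod 43 = 1^2 * 30 = 1*30 = 30
  bit 1 = 0: r = r^2 mod 43 = 30^2 = 40
  bit 2 = 1: r = r^2 * 30 mod 43 = 40^2 * 30 = 9*30 = 12
  bit 3 = 0: r = r^2 mod 43 = 12^2 = 15
  bit 4 = 1: r = r^2 * 30 mod 43 = 15^2 * 30 = 10*30 = 42
  -> A = 42
B = 30^11 mod 43  (bits of 11 = 1011)
  bit 0 = 1: r = r^2 * 30 mod 43 = 1^2 * 30 = 1*30 = 30
  bit 1 = 0: r = r^2 mod 43 = 30^2 = 40
  bit 2 = 1: r = r^2 * 30 mod 43 = 40^2 * 30 = 9*30 = 12
  bit 3 = 1: r = r^2 * 30 mod 43 = 12^2 * 30 = 15*30 = 20
  -> B = 20
s = B^a = 20^21 mod 43  (bits of 21 = 10101)
  bit 0 = 1: r = r^2 * 20 mod 43 = 1^2 * 20 = 1*20 = 20
  bit 1 = 0: r = r^2 mod 43 = 20^2 = 13
  bit 2 = 1: r = r^2 * 20 mod 43 = 13^2 * 20 = 40*20 = 26
  bit 3 = 0: r = r^2 mod 43 = 26^2 = 31
  bit 4 = 1: r = r^2 * 20 mod 43 = 31^2 * 20 = 15*20 = 42
  -> s = B^a = 42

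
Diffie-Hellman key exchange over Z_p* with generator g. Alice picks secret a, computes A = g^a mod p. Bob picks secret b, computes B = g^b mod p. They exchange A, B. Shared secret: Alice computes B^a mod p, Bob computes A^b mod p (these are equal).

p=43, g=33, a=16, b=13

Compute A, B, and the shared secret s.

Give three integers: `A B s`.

Answer: 31 5 40

Derivation:
A = 33^16 mod 43  (bits of 16 = 10000)
  bit 0 = 1: r = r^2 * 33 mod 43 = 1^2 * 33 = 1*33 = 33
  bit 1 = 0: r = r^2 mod 43 = 33^2 = 14
  bit 2 = 0: r = r^2 mod 43 = 14^2 = 24
  bit 3 = 0: r = r^2 mod 43 = 24^2 = 17
  bit 4 = 0: r = r^2 mod 43 = 17^2 = 31
  -> A = 31
B = 33^13 mod 43  (bits of 13 = 1101)
  bit 0 = 1: r = r^2 * 33 mod 43 = 1^2 * 33 = 1*33 = 33
  bit 1 = 1: r = r^2 * 33 mod 43 = 33^2 * 33 = 14*33 = 32
  bit 2 = 0: r = r^2 mod 43 = 32^2 = 35
  bit 3 = 1: r = r^2 * 33 mod 43 = 35^2 * 33 = 21*33 = 5
  -> B = 5
s = B^a = 5^16 mod 43  (bits of 16 = 10000)
  bit 0 = 1: r = r^2 * 5 mod 43 = 1^2 * 5 = 1*5 = 5
  bit 1 = 0: r = r^2 mod 43 = 5^2 = 25
  bit 2 = 0: r = r^2 mod 43 = 25^2 = 23
  bit 3 = 0: r = r^2 mod 43 = 23^2 = 13
  bit 4 = 0: r = r^2 mod 43 = 13^2 = 40
  -> s = B^a = 40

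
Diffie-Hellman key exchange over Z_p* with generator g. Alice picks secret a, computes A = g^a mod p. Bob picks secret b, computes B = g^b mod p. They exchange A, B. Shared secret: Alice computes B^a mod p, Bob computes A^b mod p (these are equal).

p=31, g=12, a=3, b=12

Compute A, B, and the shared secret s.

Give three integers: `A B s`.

Answer: 23 4 2

Derivation:
A = 12^3 mod 31  (bits of 3 = 11)
  bit 0 = 1: r = r^2 * 12 mod 31 = 1^2 * 12 = 1*12 = 12
  bit 1 = 1: r = r^2 * 12 mod 31 = 12^2 * 12 = 20*12 = 23
  -> A = 23
B = 12^12 mod 31  (bits of 12 = 1100)
  bit 0 = 1: r = r^2 * 12 mod 31 = 1^2 * 12 = 1*12 = 12
  bit 1 = 1: r = r^2 * 12 mod 31 = 12^2 * 12 = 20*12 = 23
  bit 2 = 0: r = r^2 mod 31 = 23^2 = 2
  bit 3 = 0: r = r^2 mod 31 = 2^2 = 4
  -> B = 4
s = B^a = 4^3 mod 31  (bits of 3 = 11)
  bit 0 = 1: r = r^2 * 4 mod 31 = 1^2 * 4 = 1*4 = 4
  bit 1 = 1: r = r^2 * 4 mod 31 = 4^2 * 4 = 16*4 = 2
  -> s = B^a = 2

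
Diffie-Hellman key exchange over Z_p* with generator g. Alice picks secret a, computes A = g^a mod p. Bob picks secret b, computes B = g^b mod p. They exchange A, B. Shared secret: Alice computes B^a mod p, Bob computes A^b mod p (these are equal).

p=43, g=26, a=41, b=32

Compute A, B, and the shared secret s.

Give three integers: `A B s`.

A = 26^41 mod 43  (bits of 41 = 101001)
  bit 0 = 1: r = r^2 * 26 mod 43 = 1^2 * 26 = 1*26 = 26
  bit 1 = 0: r = r^2 mod 43 = 26^2 = 31
  bit 2 = 1: r = r^2 * 26 mod 43 = 31^2 * 26 = 15*26 = 3
  bit 3 = 0: r = r^2 mod 43 = 3^2 = 9
  bit 4 = 0: r = r^2 mod 43 = 9^2 = 38
  bit 5 = 1: r = r^2 * 26 mod 43 = 38^2 * 26 = 25*26 = 5
  -> A = 5
B = 26^32 mod 43  (bits of 32 = 100000)
  bit 0 = 1: r = r^2 * 26 mod 43 = 1^2 * 26 = 1*26 = 26
  bit 1 = 0: r = r^2 mod 43 = 26^2 = 31
  bit 2 = 0: r = r^2 mod 43 = 31^2 = 15
  bit 3 = 0: r = r^2 mod 43 = 15^2 = 10
  bit 4 = 0: r = r^2 mod 43 = 10^2 = 14
  bit 5 = 0: r = r^2 mod 43 = 14^2 = 24
  -> B = 24
s = B^a = 24^41 mod 43  (bits of 41 = 101001)
  bit 0 = 1: r = r^2 * 24 mod 43 = 1^2 * 24 = 1*24 = 24
  bit 1 = 0: r = r^2 mod 43 = 24^2 = 17
  bit 2 = 1: r = r^2 * 24 mod 43 = 17^2 * 24 = 31*24 = 13
  bit 3 = 0: r = r^2 mod 43 = 13^2 = 40
  bit 4 = 0: r = r^2 mod 43 = 40^2 = 9
  bit 5 = 1: r = r^2 * 24 mod 43 = 9^2 * 24 = 38*24 = 9
  -> s = B^a = 9

Answer: 5 24 9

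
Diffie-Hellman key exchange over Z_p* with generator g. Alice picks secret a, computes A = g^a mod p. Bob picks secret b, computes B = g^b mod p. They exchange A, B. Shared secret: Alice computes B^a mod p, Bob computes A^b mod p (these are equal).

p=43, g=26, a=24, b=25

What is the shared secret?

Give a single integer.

Answer: 21

Derivation:
A = 26^24 mod 43  (bits of 24 = 11000)
  bit 0 = 1: r = r^2 * 26 mod 43 = 1^2 * 26 = 1*26 = 26
  bit 1 = 1: r = r^2 * 26 mod 43 = 26^2 * 26 = 31*26 = 32
  bit 2 = 0: r = r^2 mod 43 = 32^2 = 35
  bit 3 = 0: r = r^2 mod 43 = 35^2 = 21
  bit 4 = 0: r = r^2 mod 43 = 21^2 = 11
  -> A = 11
B = 26^25 mod 43  (bits of 25 = 11001)
  bit 0 = 1: r = r^2 * 26 mod 43 = 1^2 * 26 = 1*26 = 26
  bit 1 = 1: r = r^2 * 26 mod 43 = 26^2 * 26 = 31*26 = 32
  bit 2 = 0: r = r^2 mod 43 = 32^2 = 35
  bit 3 = 0: r = r^2 mod 43 = 35^2 = 21
  bit 4 = 1: r = r^2 * 26 mod 43 = 21^2 * 26 = 11*26 = 28
  -> B = 28
s = B^a = 28^24 mod 43  (bits of 24 = 11000)
  bit 0 = 1: r = r^2 * 28 mod 43 = 1^2 * 28 = 1*28 = 28
  bit 1 = 1: r = r^2 * 28 mod 43 = 28^2 * 28 = 10*28 = 22
  bit 2 = 0: r = r^2 mod 43 = 22^2 = 11
  bit 3 = 0: r = r^2 mod 43 = 11^2 = 35
  bit 4 = 0: r = r^2 mod 43 = 35^2 = 21
  -> s = B^a = 21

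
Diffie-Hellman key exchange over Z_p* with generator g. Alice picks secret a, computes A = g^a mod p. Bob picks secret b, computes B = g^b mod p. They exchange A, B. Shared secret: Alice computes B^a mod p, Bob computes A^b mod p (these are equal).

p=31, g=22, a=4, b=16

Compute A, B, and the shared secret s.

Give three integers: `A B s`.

A = 22^4 mod 31  (bits of 4 = 100)
  bit 0 = 1: r = r^2 * 22 mod 31 = 1^2 * 22 = 1*22 = 22
  bit 1 = 0: r = r^2 mod 31 = 22^2 = 19
  bit 2 = 0: r = r^2 mod 31 = 19^2 = 20
  -> A = 20
B = 22^16 mod 31  (bits of 16 = 10000)
  bit 0 = 1: r = r^2 * 22 mod 31 = 1^2 * 22 = 1*22 = 22
  bit 1 = 0: r = r^2 mod 31 = 22^2 = 19
  bit 2 = 0: r = r^2 mod 31 = 19^2 = 20
  bit 3 = 0: r = r^2 mod 31 = 20^2 = 28
  bit 4 = 0: r = r^2 mod 31 = 28^2 = 9
  -> B = 9
s = B^a = 9^4 mod 31  (bits of 4 = 100)
  bit 0 = 1: r = r^2 * 9 mod 31 = 1^2 * 9 = 1*9 = 9
  bit 1 = 0: r = r^2 mod 31 = 9^2 = 19
  bit 2 = 0: r = r^2 mod 31 = 19^2 = 20
  -> s = B^a = 20

Answer: 20 9 20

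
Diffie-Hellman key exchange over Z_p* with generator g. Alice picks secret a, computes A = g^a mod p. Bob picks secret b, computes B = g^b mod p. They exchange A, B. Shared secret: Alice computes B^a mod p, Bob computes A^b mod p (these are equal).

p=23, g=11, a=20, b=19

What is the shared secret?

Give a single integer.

Answer: 9

Derivation:
A = 11^20 mod 23  (bits of 20 = 10100)
  bit 0 = 1: r = r^2 * 11 mod 23 = 1^2 * 11 = 1*11 = 11
  bit 1 = 0: r = r^2 mod 23 = 11^2 = 6
  bit 2 = 1: r = r^2 * 11 mod 23 = 6^2 * 11 = 13*11 = 5
  bit 3 = 0: r = r^2 mod 23 = 5^2 = 2
  bit 4 = 0: r = r^2 mod 23 = 2^2 = 4
  -> A = 4
B = 11^19 mod 23  (bits of 19 = 10011)
  bit 0 = 1: r = r^2 * 11 mod 23 = 1^2 * 11 = 1*11 = 11
  bit 1 = 0: r = r^2 mod 23 = 11^2 = 6
  bit 2 = 0: r = r^2 mod 23 = 6^2 = 13
  bit 3 = 1: r = r^2 * 11 mod 23 = 13^2 * 11 = 8*11 = 19
  bit 4 = 1: r = r^2 * 11 mod 23 = 19^2 * 11 = 16*11 = 15
  -> B = 15
s = B^a = 15^20 mod 23  (bits of 20 = 10100)
  bit 0 = 1: r = r^2 * 15 mod 23 = 1^2 * 15 = 1*15 = 15
  bit 1 = 0: r = r^2 mod 23 = 15^2 = 18
  bit 2 = 1: r = r^2 * 15 mod 23 = 18^2 * 15 = 2*15 = 7
  bit 3 = 0: r = r^2 mod 23 = 7^2 = 3
  bit 4 = 0: r = r^2 mod 23 = 3^2 = 9
  -> s = B^a = 9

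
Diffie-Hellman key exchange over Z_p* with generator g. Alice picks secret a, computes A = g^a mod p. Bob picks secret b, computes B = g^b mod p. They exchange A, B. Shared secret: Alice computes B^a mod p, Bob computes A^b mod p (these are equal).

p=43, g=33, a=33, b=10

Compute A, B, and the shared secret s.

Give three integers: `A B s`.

A = 33^33 mod 43  (bits of 33 = 100001)
  bit 0 = 1: r = r^2 * 33 mod 43 = 1^2 * 33 = 1*33 = 33
  bit 1 = 0: r = r^2 mod 43 = 33^2 = 14
  bit 2 = 0: r = r^2 mod 43 = 14^2 = 24
  bit 3 = 0: r = r^2 mod 43 = 24^2 = 17
  bit 4 = 0: r = r^2 mod 43 = 17^2 = 31
  bit 5 = 1: r = r^2 * 33 mod 43 = 31^2 * 33 = 15*33 = 22
  -> A = 22
B = 33^10 mod 43  (bits of 10 = 1010)
  bit 0 = 1: r = r^2 * 33 mod 43 = 1^2 * 33 = 1*33 = 33
  bit 1 = 0: r = r^2 mod 43 = 33^2 = 14
  bit 2 = 1: r = r^2 * 33 mod 43 = 14^2 * 33 = 24*33 = 18
  bit 3 = 0: r = r^2 mod 43 = 18^2 = 23
  -> B = 23
s = B^a = 23^33 mod 43  (bits of 33 = 100001)
  bit 0 = 1: r = r^2 * 23 mod 43 = 1^2 * 23 = 1*23 = 23
  bit 1 = 0: r = r^2 mod 43 = 23^2 = 13
  bit 2 = 0: r = r^2 mod 43 = 13^2 = 40
  bit 3 = 0: r = r^2 mod 43 = 40^2 = 9
  bit 4 = 0: r = r^2 mod 43 = 9^2 = 38
  bit 5 = 1: r = r^2 * 23 mod 43 = 38^2 * 23 = 25*23 = 16
  -> s = B^a = 16

Answer: 22 23 16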